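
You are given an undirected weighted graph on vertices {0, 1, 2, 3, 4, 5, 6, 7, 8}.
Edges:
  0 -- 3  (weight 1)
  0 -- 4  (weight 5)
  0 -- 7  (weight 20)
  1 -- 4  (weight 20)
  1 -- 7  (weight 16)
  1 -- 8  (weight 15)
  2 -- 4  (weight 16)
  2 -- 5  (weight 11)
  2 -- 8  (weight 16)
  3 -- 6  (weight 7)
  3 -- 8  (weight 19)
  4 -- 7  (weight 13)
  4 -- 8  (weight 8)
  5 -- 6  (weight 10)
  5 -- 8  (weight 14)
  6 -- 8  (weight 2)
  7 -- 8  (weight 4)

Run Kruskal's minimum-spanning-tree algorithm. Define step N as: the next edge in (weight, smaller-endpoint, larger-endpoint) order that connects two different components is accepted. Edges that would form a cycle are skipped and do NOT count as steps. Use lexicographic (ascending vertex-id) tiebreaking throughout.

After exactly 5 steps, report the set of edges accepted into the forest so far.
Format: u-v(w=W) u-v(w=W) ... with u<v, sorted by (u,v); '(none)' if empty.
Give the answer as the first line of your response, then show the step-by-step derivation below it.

0-3(w=1) 0-4(w=5) 3-6(w=7) 6-8(w=2) 7-8(w=4)

step 1: add edge 0-3 (w=1); MST = {0-3(w=1)}
step 2: add edge 6-8 (w=2); MST = {0-3(w=1) 6-8(w=2)}
step 3: add edge 7-8 (w=4); MST = {0-3(w=1) 6-8(w=2) 7-8(w=4)}
step 4: add edge 0-4 (w=5); MST = {0-3(w=1) 0-4(w=5) 6-8(w=2) 7-8(w=4)}
step 5: add edge 3-6 (w=7); MST = {0-3(w=1) 0-4(w=5) 3-6(w=7) 6-8(w=2) 7-8(w=4)}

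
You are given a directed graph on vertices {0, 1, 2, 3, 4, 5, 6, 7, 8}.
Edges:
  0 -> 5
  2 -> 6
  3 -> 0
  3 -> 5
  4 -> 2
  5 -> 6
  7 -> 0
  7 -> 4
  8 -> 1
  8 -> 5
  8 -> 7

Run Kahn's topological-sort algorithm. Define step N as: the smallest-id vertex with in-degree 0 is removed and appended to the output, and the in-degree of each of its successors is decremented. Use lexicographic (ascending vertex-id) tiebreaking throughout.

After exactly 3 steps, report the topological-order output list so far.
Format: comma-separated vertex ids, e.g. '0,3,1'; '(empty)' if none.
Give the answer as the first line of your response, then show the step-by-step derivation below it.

3,8,1

step 1: output 3; order=[3]; indeg=(1,1,1,0,1,2,2,1,0)
step 2: output 8; order=[3,8]; indeg=(1,0,1,0,1,1,2,0,0)
step 3: output 1; order=[3,8,1]; indeg=(1,0,1,0,1,1,2,0,0)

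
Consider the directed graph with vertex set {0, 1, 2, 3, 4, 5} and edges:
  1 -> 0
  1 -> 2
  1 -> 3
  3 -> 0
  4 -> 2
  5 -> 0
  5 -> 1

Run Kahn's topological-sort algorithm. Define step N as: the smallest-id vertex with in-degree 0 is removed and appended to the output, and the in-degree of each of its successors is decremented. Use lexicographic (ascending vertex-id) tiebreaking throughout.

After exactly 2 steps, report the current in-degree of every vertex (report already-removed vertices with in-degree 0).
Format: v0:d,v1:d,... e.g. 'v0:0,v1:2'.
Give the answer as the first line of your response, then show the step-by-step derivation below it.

v0:2,v1:0,v2:1,v3:1,v4:0,v5:0

step 1: output 4; order=[4]; indeg=(3,1,1,1,0,0)
step 2: output 5; order=[4,5]; indeg=(2,0,1,1,0,0)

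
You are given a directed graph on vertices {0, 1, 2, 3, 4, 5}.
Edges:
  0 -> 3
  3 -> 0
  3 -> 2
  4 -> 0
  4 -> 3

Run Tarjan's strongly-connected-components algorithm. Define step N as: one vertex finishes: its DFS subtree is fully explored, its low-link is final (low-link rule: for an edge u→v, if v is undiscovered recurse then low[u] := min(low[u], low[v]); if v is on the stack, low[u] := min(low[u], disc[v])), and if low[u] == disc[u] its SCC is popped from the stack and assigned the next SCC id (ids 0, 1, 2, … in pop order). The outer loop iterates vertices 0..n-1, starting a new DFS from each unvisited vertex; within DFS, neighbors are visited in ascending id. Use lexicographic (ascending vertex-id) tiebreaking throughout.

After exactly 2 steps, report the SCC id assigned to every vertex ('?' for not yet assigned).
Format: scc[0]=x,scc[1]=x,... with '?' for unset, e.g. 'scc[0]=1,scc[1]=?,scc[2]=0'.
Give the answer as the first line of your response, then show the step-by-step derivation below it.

scc[0]=?,scc[1]=?,scc[2]=0,scc[3]=?,scc[4]=?,scc[5]=?

step 1: low=(low[0]=0,low[1]=?,low[2]=2,low[3]=0,low[4]=?,low[5]=?); scc=(scc[0]=?,scc[1]=?,scc[2]=0,scc[3]=?,scc[4]=?,scc[5]=?)
step 2: low=(low[0]=0,low[1]=?,low[2]=2,low[3]=0,low[4]=?,low[5]=?); scc=(scc[0]=?,scc[1]=?,scc[2]=0,scc[3]=?,scc[4]=?,scc[5]=?)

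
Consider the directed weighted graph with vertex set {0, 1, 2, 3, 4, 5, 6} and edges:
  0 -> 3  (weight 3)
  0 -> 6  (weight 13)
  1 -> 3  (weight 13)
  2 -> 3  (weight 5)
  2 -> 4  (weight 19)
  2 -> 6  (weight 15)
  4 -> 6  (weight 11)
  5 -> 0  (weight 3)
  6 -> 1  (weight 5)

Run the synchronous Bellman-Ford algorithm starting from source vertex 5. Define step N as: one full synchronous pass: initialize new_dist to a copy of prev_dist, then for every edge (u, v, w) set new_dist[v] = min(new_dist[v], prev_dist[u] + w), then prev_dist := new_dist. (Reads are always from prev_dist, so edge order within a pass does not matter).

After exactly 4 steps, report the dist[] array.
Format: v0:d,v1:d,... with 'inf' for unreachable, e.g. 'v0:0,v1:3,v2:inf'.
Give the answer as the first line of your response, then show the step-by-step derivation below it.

v0:3,v1:21,v2:inf,v3:6,v4:inf,v5:0,v6:16

step 1: dist = v0:3,v1:inf,v2:inf,v3:inf,v4:inf,v5:0,v6:inf
step 2: dist = v0:3,v1:inf,v2:inf,v3:6,v4:inf,v5:0,v6:16
step 3: dist = v0:3,v1:21,v2:inf,v3:6,v4:inf,v5:0,v6:16
step 4: dist = v0:3,v1:21,v2:inf,v3:6,v4:inf,v5:0,v6:16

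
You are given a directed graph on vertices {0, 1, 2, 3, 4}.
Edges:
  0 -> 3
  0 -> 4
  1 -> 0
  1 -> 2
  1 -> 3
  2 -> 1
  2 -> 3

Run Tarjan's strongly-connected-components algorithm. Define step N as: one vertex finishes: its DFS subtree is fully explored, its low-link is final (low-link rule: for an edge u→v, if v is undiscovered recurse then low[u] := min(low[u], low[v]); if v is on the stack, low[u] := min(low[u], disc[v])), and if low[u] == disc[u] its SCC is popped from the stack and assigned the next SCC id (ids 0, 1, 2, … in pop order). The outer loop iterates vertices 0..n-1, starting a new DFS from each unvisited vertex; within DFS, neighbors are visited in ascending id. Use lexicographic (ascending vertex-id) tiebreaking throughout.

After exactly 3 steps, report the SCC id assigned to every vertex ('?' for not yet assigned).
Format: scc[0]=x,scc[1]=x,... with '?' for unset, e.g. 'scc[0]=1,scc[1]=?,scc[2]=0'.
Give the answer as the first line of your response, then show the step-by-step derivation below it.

scc[0]=2,scc[1]=?,scc[2]=?,scc[3]=0,scc[4]=1

step 1: low=(low[0]=0,low[1]=?,low[2]=?,low[3]=1,low[4]=?); scc=(scc[0]=?,scc[1]=?,scc[2]=?,scc[3]=0,scc[4]=?)
step 2: low=(low[0]=0,low[1]=?,low[2]=?,low[3]=1,low[4]=2); scc=(scc[0]=?,scc[1]=?,scc[2]=?,scc[3]=0,scc[4]=1)
step 3: low=(low[0]=0,low[1]=?,low[2]=?,low[3]=1,low[4]=2); scc=(scc[0]=2,scc[1]=?,scc[2]=?,scc[3]=0,scc[4]=1)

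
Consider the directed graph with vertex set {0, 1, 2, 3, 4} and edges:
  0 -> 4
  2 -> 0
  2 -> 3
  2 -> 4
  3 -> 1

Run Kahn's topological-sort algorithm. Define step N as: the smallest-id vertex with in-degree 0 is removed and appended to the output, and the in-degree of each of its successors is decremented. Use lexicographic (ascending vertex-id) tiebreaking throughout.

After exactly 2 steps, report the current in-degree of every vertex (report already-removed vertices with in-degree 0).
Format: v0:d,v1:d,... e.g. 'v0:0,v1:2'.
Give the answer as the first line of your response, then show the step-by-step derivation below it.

v0:0,v1:1,v2:0,v3:0,v4:0

step 1: output 2; order=[2]; indeg=(0,1,0,0,1)
step 2: output 0; order=[2,0]; indeg=(0,1,0,0,0)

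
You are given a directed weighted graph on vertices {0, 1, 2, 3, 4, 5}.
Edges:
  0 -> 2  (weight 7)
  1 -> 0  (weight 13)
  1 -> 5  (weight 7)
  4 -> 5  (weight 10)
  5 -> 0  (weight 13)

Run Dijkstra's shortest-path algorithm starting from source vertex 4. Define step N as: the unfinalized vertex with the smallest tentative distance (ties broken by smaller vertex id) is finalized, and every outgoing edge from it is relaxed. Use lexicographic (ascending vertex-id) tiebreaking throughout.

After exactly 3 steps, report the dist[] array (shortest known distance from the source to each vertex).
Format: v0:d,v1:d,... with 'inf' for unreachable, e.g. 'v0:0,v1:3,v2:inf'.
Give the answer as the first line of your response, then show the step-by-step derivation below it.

v0:23,v1:inf,v2:30,v3:inf,v4:0,v5:10

step 1: dist = v0:inf,v1:inf,v2:inf,v3:inf,v4:0,v5:10
step 2: dist = v0:23,v1:inf,v2:inf,v3:inf,v4:0,v5:10
step 3: dist = v0:23,v1:inf,v2:30,v3:inf,v4:0,v5:10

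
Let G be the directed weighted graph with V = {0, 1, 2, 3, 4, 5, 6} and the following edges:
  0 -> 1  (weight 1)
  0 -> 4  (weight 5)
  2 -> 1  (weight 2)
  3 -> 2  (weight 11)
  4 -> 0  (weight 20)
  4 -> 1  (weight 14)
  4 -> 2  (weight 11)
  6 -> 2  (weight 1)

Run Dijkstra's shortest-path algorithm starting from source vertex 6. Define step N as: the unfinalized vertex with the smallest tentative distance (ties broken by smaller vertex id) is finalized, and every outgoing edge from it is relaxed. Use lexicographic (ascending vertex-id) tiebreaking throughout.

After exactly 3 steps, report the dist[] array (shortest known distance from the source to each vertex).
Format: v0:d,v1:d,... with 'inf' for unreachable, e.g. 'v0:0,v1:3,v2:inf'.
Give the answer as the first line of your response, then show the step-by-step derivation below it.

v0:inf,v1:3,v2:1,v3:inf,v4:inf,v5:inf,v6:0

step 1: dist = v0:inf,v1:inf,v2:1,v3:inf,v4:inf,v5:inf,v6:0
step 2: dist = v0:inf,v1:3,v2:1,v3:inf,v4:inf,v5:inf,v6:0
step 3: dist = v0:inf,v1:3,v2:1,v3:inf,v4:inf,v5:inf,v6:0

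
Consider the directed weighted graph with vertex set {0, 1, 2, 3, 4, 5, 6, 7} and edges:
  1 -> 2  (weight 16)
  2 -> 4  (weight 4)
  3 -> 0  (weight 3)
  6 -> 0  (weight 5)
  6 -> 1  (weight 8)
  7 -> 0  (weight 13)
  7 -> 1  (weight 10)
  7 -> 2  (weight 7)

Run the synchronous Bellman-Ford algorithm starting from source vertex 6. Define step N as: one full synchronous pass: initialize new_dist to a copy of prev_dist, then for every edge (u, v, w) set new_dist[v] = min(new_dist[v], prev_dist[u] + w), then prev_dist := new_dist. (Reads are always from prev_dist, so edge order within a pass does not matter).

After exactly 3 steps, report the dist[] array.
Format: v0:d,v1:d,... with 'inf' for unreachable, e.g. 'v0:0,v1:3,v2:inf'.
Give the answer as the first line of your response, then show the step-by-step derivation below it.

v0:5,v1:8,v2:24,v3:inf,v4:28,v5:inf,v6:0,v7:inf

step 1: dist = v0:5,v1:8,v2:inf,v3:inf,v4:inf,v5:inf,v6:0,v7:inf
step 2: dist = v0:5,v1:8,v2:24,v3:inf,v4:inf,v5:inf,v6:0,v7:inf
step 3: dist = v0:5,v1:8,v2:24,v3:inf,v4:28,v5:inf,v6:0,v7:inf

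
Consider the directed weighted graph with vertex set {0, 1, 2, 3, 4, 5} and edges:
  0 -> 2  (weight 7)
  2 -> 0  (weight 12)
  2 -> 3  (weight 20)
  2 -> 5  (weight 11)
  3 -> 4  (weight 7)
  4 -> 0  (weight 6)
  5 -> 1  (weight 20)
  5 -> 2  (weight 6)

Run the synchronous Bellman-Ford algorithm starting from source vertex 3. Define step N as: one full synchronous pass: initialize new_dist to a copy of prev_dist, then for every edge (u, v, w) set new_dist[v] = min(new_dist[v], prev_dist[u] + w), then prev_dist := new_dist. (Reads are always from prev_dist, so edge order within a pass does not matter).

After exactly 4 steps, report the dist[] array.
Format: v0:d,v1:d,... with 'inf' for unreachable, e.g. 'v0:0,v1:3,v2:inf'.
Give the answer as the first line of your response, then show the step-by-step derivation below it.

v0:13,v1:inf,v2:20,v3:0,v4:7,v5:31

step 1: dist = v0:inf,v1:inf,v2:inf,v3:0,v4:7,v5:inf
step 2: dist = v0:13,v1:inf,v2:inf,v3:0,v4:7,v5:inf
step 3: dist = v0:13,v1:inf,v2:20,v3:0,v4:7,v5:inf
step 4: dist = v0:13,v1:inf,v2:20,v3:0,v4:7,v5:31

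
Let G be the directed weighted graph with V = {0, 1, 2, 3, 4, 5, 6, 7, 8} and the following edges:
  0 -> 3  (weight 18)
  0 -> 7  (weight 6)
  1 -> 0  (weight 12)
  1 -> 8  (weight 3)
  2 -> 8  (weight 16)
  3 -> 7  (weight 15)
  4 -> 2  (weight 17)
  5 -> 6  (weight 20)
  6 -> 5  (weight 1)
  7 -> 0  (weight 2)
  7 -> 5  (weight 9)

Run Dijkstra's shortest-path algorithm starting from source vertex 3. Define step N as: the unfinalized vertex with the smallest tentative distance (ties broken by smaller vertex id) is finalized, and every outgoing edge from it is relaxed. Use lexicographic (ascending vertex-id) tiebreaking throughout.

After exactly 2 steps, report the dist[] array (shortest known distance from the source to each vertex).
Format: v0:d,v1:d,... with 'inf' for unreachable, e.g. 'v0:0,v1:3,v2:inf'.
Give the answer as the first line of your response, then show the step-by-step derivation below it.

v0:17,v1:inf,v2:inf,v3:0,v4:inf,v5:24,v6:inf,v7:15,v8:inf

step 1: dist = v0:inf,v1:inf,v2:inf,v3:0,v4:inf,v5:inf,v6:inf,v7:15,v8:inf
step 2: dist = v0:17,v1:inf,v2:inf,v3:0,v4:inf,v5:24,v6:inf,v7:15,v8:inf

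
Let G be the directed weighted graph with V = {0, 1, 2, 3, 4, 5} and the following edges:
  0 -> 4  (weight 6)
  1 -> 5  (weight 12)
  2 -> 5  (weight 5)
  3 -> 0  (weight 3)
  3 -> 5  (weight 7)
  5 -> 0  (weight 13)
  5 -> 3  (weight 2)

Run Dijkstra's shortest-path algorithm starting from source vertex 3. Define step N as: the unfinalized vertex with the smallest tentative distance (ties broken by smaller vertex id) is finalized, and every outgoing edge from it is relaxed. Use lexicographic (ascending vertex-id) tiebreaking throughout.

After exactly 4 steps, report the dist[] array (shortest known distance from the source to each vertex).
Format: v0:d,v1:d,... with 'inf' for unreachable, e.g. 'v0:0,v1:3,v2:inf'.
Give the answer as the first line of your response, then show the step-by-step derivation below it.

v0:3,v1:inf,v2:inf,v3:0,v4:9,v5:7

step 1: dist = v0:3,v1:inf,v2:inf,v3:0,v4:inf,v5:7
step 2: dist = v0:3,v1:inf,v2:inf,v3:0,v4:9,v5:7
step 3: dist = v0:3,v1:inf,v2:inf,v3:0,v4:9,v5:7
step 4: dist = v0:3,v1:inf,v2:inf,v3:0,v4:9,v5:7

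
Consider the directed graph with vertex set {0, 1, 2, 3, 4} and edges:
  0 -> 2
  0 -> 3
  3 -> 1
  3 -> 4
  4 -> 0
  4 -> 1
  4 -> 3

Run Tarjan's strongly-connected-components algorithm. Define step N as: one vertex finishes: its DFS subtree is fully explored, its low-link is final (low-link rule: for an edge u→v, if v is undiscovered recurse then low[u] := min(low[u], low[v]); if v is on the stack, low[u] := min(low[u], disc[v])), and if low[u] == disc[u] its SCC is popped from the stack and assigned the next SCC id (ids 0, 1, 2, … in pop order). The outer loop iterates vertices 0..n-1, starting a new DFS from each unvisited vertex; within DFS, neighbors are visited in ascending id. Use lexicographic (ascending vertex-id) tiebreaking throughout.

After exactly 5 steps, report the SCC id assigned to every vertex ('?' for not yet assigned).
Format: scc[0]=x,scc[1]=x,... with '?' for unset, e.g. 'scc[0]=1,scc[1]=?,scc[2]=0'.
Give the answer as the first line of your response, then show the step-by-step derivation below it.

scc[0]=2,scc[1]=1,scc[2]=0,scc[3]=2,scc[4]=2

step 1: low=(low[0]=0,low[1]=?,low[2]=1,low[3]=?,low[4]=?); scc=(scc[0]=?,scc[1]=?,scc[2]=0,scc[3]=?,scc[4]=?)
step 2: low=(low[0]=0,low[1]=3,low[2]=1,low[3]=2,low[4]=?); scc=(scc[0]=?,scc[1]=1,scc[2]=0,scc[3]=?,scc[4]=?)
step 3: low=(low[0]=0,low[1]=3,low[2]=1,low[3]=2,low[4]=0); scc=(scc[0]=?,scc[1]=1,scc[2]=0,scc[3]=?,scc[4]=?)
step 4: low=(low[0]=0,low[1]=3,low[2]=1,low[3]=0,low[4]=0); scc=(scc[0]=?,scc[1]=1,scc[2]=0,scc[3]=?,scc[4]=?)
step 5: low=(low[0]=0,low[1]=3,low[2]=1,low[3]=0,low[4]=0); scc=(scc[0]=2,scc[1]=1,scc[2]=0,scc[3]=2,scc[4]=2)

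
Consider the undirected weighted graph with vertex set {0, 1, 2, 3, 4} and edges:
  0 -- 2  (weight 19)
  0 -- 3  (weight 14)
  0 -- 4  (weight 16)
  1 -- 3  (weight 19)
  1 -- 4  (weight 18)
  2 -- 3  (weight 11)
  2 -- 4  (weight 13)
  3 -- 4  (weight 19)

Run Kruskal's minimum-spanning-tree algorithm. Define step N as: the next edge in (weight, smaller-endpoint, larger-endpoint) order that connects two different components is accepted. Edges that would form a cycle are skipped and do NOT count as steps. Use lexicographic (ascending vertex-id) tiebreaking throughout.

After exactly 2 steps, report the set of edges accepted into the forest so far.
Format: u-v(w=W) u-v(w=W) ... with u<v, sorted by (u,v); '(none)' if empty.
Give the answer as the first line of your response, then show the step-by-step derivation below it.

2-3(w=11) 2-4(w=13)

step 1: add edge 2-3 (w=11); MST = {2-3(w=11)}
step 2: add edge 2-4 (w=13); MST = {2-3(w=11) 2-4(w=13)}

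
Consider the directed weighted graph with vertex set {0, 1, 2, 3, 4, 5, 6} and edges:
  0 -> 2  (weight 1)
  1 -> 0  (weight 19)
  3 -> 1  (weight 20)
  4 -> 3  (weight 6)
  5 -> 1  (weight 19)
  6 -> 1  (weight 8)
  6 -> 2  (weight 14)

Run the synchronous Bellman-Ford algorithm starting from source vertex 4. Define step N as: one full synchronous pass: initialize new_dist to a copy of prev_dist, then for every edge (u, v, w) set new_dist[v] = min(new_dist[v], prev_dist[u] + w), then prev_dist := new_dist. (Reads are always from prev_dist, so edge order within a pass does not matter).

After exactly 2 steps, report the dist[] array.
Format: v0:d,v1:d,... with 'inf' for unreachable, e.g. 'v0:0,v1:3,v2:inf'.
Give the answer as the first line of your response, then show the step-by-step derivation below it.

v0:inf,v1:26,v2:inf,v3:6,v4:0,v5:inf,v6:inf

step 1: dist = v0:inf,v1:inf,v2:inf,v3:6,v4:0,v5:inf,v6:inf
step 2: dist = v0:inf,v1:26,v2:inf,v3:6,v4:0,v5:inf,v6:inf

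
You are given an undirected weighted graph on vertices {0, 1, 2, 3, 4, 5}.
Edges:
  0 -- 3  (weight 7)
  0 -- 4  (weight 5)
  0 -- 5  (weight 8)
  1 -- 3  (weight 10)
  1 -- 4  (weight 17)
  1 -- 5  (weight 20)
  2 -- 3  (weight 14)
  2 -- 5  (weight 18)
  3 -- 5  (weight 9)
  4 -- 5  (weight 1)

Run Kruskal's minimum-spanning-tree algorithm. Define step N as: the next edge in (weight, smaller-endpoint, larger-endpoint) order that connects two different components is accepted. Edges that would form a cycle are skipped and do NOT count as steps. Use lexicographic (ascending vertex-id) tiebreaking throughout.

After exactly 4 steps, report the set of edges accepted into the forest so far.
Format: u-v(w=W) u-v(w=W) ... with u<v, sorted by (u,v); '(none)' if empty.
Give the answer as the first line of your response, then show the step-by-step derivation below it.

0-3(w=7) 0-4(w=5) 1-3(w=10) 4-5(w=1)

step 1: add edge 4-5 (w=1); MST = {4-5(w=1)}
step 2: add edge 0-4 (w=5); MST = {0-4(w=5) 4-5(w=1)}
step 3: add edge 0-3 (w=7); MST = {0-3(w=7) 0-4(w=5) 4-5(w=1)}
step 4: add edge 1-3 (w=10); MST = {0-3(w=7) 0-4(w=5) 1-3(w=10) 4-5(w=1)}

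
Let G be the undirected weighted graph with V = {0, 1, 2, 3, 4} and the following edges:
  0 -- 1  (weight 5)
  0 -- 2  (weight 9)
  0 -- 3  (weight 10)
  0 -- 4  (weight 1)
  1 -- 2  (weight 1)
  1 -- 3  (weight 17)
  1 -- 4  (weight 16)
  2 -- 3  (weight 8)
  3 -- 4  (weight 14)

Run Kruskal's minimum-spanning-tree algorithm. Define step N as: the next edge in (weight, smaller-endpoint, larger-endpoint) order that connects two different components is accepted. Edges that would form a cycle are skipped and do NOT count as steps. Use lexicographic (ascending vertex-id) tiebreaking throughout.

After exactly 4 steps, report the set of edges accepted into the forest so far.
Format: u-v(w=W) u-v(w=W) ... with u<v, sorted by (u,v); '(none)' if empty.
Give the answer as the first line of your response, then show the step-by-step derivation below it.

0-1(w=5) 0-4(w=1) 1-2(w=1) 2-3(w=8)

step 1: add edge 0-4 (w=1); MST = {0-4(w=1)}
step 2: add edge 1-2 (w=1); MST = {0-4(w=1) 1-2(w=1)}
step 3: add edge 0-1 (w=5); MST = {0-1(w=5) 0-4(w=1) 1-2(w=1)}
step 4: add edge 2-3 (w=8); MST = {0-1(w=5) 0-4(w=1) 1-2(w=1) 2-3(w=8)}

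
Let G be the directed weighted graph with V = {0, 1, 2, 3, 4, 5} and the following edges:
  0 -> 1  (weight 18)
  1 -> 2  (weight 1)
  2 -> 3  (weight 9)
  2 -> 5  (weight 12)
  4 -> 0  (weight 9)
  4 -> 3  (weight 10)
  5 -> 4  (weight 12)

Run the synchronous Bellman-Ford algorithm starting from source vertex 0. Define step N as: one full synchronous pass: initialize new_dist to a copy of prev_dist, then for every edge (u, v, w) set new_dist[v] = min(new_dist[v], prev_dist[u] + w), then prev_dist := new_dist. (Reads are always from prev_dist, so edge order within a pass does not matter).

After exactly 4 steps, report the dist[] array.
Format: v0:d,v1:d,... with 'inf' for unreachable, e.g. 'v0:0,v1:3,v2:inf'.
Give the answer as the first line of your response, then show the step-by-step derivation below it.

v0:0,v1:18,v2:19,v3:28,v4:43,v5:31

step 1: dist = v0:0,v1:18,v2:inf,v3:inf,v4:inf,v5:inf
step 2: dist = v0:0,v1:18,v2:19,v3:inf,v4:inf,v5:inf
step 3: dist = v0:0,v1:18,v2:19,v3:28,v4:inf,v5:31
step 4: dist = v0:0,v1:18,v2:19,v3:28,v4:43,v5:31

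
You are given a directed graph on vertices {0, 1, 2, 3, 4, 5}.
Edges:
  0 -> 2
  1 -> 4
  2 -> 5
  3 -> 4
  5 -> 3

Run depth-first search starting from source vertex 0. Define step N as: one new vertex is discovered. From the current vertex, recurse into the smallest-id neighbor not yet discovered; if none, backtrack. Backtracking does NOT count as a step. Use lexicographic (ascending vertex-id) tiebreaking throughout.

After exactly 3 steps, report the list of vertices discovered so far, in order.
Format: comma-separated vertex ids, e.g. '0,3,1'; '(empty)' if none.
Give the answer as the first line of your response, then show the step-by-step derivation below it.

0,2,5

step 1: discover 0; path=0; order=0
step 2: discover 2; path=0>2; order=0,2
step 3: discover 5; path=0>2>5; order=0,2,5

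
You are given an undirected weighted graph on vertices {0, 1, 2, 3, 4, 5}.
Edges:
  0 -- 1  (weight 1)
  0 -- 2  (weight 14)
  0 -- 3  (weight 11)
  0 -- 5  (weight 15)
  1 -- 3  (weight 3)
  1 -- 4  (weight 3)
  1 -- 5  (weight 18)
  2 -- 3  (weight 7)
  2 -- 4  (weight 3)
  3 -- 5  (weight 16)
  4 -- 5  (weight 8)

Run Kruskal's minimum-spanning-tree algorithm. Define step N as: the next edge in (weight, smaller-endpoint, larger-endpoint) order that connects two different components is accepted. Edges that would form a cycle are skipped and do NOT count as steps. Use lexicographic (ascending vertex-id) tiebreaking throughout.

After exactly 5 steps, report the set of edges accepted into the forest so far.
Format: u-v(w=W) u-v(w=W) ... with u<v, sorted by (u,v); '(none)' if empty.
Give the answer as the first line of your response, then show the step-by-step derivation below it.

0-1(w=1) 1-3(w=3) 1-4(w=3) 2-4(w=3) 4-5(w=8)

step 1: add edge 0-1 (w=1); MST = {0-1(w=1)}
step 2: add edge 1-3 (w=3); MST = {0-1(w=1) 1-3(w=3)}
step 3: add edge 1-4 (w=3); MST = {0-1(w=1) 1-3(w=3) 1-4(w=3)}
step 4: add edge 2-4 (w=3); MST = {0-1(w=1) 1-3(w=3) 1-4(w=3) 2-4(w=3)}
step 5: add edge 4-5 (w=8); MST = {0-1(w=1) 1-3(w=3) 1-4(w=3) 2-4(w=3) 4-5(w=8)}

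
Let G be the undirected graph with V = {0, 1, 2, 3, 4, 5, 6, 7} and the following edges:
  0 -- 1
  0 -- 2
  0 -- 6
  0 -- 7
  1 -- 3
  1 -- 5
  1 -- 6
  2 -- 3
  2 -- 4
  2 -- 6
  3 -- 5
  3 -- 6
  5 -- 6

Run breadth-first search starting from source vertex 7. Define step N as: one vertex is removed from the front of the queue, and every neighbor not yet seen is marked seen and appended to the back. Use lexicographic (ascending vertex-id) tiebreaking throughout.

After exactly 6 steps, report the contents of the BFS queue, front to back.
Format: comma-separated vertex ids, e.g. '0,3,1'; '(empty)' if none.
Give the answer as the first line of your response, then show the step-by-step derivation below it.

5,4

step 1: dequeue 7; queue=[0]; order=7
step 2: dequeue 0; queue=[1,2,6]; order=7,0
step 3: dequeue 1; queue=[2,6,3,5]; order=7,0,1
step 4: dequeue 2; queue=[6,3,5,4]; order=7,0,1,2
step 5: dequeue 6; queue=[3,5,4]; order=7,0,1,2,6
step 6: dequeue 3; queue=[5,4]; order=7,0,1,2,6,3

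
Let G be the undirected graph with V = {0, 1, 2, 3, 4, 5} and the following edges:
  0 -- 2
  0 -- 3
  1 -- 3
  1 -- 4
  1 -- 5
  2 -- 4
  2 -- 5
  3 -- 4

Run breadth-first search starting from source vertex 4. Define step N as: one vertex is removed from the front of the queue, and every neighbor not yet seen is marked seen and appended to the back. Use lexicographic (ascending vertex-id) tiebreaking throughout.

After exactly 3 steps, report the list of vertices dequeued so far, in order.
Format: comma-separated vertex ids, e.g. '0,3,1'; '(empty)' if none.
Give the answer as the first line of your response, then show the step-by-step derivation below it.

4,1,2

step 1: dequeue 4; queue=[1,2,3]; order=4
step 2: dequeue 1; queue=[2,3,5]; order=4,1
step 3: dequeue 2; queue=[3,5,0]; order=4,1,2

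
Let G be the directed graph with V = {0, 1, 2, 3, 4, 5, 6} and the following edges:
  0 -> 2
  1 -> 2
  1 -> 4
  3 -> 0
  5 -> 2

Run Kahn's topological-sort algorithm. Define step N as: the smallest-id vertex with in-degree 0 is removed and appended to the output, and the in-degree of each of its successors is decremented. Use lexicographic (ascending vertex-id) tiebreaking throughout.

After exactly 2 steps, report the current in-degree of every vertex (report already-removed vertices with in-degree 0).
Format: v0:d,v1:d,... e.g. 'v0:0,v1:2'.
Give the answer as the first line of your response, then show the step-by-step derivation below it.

v0:0,v1:0,v2:2,v3:0,v4:0,v5:0,v6:0

step 1: output 1; order=[1]; indeg=(1,0,2,0,0,0,0)
step 2: output 3; order=[1,3]; indeg=(0,0,2,0,0,0,0)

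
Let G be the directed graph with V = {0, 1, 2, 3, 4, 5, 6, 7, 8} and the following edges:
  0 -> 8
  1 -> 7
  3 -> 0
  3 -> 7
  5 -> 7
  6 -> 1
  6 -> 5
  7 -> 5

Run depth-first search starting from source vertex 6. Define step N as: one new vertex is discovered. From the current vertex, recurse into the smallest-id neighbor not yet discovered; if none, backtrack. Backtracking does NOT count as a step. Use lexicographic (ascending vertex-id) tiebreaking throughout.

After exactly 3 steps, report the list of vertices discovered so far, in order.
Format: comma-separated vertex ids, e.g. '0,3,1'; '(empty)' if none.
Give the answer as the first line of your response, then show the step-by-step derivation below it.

6,1,7

step 1: discover 6; path=6; order=6
step 2: discover 1; path=6>1; order=6,1
step 3: discover 7; path=6>1>7; order=6,1,7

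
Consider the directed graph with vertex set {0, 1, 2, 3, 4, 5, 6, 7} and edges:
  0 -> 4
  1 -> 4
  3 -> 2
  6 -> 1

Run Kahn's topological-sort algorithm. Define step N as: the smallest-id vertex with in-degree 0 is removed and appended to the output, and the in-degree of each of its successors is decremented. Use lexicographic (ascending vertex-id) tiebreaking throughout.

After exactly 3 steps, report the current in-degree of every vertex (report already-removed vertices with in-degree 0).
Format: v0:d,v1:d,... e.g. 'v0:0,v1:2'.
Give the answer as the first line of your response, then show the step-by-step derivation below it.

v0:0,v1:1,v2:0,v3:0,v4:1,v5:0,v6:0,v7:0

step 1: output 0; order=[0]; indeg=(0,1,1,0,1,0,0,0)
step 2: output 3; order=[0,3]; indeg=(0,1,0,0,1,0,0,0)
step 3: output 2; order=[0,3,2]; indeg=(0,1,0,0,1,0,0,0)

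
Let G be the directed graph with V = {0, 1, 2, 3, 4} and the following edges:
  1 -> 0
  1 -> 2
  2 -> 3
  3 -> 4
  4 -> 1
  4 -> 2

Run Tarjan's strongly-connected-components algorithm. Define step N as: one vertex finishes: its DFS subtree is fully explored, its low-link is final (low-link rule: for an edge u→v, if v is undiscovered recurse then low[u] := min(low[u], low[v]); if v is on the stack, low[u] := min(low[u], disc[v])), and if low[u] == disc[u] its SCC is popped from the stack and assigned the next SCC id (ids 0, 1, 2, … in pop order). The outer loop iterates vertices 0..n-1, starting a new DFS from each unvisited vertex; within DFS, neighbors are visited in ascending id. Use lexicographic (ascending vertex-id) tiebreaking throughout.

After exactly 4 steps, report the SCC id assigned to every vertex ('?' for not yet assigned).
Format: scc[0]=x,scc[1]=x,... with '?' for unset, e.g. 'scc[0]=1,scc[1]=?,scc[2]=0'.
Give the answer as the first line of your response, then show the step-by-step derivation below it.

scc[0]=0,scc[1]=?,scc[2]=?,scc[3]=?,scc[4]=?

step 1: low=(low[0]=0,low[1]=?,low[2]=?,low[3]=?,low[4]=?); scc=(scc[0]=0,scc[1]=?,scc[2]=?,scc[3]=?,scc[4]=?)
step 2: low=(low[0]=0,low[1]=1,low[2]=2,low[3]=3,low[4]=1); scc=(scc[0]=0,scc[1]=?,scc[2]=?,scc[3]=?,scc[4]=?)
step 3: low=(low[0]=0,low[1]=1,low[2]=2,low[3]=1,low[4]=1); scc=(scc[0]=0,scc[1]=?,scc[2]=?,scc[3]=?,scc[4]=?)
step 4: low=(low[0]=0,low[1]=1,low[2]=1,low[3]=1,low[4]=1); scc=(scc[0]=0,scc[1]=?,scc[2]=?,scc[3]=?,scc[4]=?)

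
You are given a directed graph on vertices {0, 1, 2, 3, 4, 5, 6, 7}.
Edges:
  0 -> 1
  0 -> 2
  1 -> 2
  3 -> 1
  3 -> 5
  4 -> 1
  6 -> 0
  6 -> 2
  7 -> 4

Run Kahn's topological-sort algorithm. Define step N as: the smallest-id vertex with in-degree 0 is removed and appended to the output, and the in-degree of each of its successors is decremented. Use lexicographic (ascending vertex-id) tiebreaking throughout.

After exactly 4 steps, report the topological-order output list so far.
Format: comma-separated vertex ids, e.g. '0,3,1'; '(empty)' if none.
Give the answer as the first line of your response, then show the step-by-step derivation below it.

3,5,6,0

step 1: output 3; order=[3]; indeg=(1,2,3,0,1,0,0,0)
step 2: output 5; order=[3,5]; indeg=(1,2,3,0,1,0,0,0)
step 3: output 6; order=[3,5,6]; indeg=(0,2,2,0,1,0,0,0)
step 4: output 0; order=[3,5,6,0]; indeg=(0,1,1,0,1,0,0,0)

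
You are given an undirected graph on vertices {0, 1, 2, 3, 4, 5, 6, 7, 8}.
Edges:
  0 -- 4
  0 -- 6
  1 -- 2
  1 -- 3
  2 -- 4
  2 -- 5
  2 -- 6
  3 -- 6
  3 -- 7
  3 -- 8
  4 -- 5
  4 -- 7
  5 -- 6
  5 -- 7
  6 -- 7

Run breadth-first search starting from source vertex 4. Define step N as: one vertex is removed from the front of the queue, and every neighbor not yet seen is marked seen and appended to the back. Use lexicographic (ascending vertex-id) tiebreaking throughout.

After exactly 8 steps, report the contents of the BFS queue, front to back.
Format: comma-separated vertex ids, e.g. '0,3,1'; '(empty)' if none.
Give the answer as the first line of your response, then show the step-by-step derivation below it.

8

step 1: dequeue 4; queue=[0,2,5,7]; order=4
step 2: dequeue 0; queue=[2,5,7,6]; order=4,0
step 3: dequeue 2; queue=[5,7,6,1]; order=4,0,2
step 4: dequeue 5; queue=[7,6,1]; order=4,0,2,5
step 5: dequeue 7; queue=[6,1,3]; order=4,0,2,5,7
step 6: dequeue 6; queue=[1,3]; order=4,0,2,5,7,6
step 7: dequeue 1; queue=[3]; order=4,0,2,5,7,6,1
step 8: dequeue 3; queue=[8]; order=4,0,2,5,7,6,1,3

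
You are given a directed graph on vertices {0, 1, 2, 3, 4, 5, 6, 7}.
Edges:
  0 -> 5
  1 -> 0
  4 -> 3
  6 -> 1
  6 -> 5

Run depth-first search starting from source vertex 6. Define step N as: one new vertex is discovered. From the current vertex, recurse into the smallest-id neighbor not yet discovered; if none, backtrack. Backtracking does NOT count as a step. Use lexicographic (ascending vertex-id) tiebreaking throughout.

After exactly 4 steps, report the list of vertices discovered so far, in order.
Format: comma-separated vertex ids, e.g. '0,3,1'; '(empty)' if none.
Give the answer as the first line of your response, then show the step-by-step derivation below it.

6,1,0,5

step 1: discover 6; path=6; order=6
step 2: discover 1; path=6>1; order=6,1
step 3: discover 0; path=6>1>0; order=6,1,0
step 4: discover 5; path=6>1>0>5; order=6,1,0,5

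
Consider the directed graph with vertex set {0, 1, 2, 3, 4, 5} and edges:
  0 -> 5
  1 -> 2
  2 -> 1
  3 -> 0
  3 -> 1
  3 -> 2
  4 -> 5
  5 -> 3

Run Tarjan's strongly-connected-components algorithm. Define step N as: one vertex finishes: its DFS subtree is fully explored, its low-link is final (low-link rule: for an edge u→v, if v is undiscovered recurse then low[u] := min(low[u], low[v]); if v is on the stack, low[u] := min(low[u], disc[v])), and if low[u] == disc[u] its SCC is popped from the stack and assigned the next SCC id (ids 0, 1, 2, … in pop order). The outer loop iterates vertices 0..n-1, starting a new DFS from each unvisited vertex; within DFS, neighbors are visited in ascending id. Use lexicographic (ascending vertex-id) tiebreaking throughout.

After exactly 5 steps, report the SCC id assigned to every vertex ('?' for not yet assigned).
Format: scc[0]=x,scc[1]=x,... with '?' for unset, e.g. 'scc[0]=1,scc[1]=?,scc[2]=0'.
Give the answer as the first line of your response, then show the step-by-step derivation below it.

scc[0]=1,scc[1]=0,scc[2]=0,scc[3]=1,scc[4]=?,scc[5]=1

step 1: low=(low[0]=0,low[1]=3,low[2]=3,low[3]=0,low[4]=?,low[5]=1); scc=(scc[0]=?,scc[1]=?,scc[2]=?,scc[3]=?,scc[4]=?,scc[5]=?)
step 2: low=(low[0]=0,low[1]=3,low[2]=3,low[3]=0,low[4]=?,low[5]=1); scc=(scc[0]=?,scc[1]=0,scc[2]=0,scc[3]=?,scc[4]=?,scc[5]=?)
step 3: low=(low[0]=0,low[1]=3,low[2]=3,low[3]=0,low[4]=?,low[5]=1); scc=(scc[0]=?,scc[1]=0,scc[2]=0,scc[3]=?,scc[4]=?,scc[5]=?)
step 4: low=(low[0]=0,low[1]=3,low[2]=3,low[3]=0,low[4]=?,low[5]=0); scc=(scc[0]=?,scc[1]=0,scc[2]=0,scc[3]=?,scc[4]=?,scc[5]=?)
step 5: low=(low[0]=0,low[1]=3,low[2]=3,low[3]=0,low[4]=?,low[5]=0); scc=(scc[0]=1,scc[1]=0,scc[2]=0,scc[3]=1,scc[4]=?,scc[5]=1)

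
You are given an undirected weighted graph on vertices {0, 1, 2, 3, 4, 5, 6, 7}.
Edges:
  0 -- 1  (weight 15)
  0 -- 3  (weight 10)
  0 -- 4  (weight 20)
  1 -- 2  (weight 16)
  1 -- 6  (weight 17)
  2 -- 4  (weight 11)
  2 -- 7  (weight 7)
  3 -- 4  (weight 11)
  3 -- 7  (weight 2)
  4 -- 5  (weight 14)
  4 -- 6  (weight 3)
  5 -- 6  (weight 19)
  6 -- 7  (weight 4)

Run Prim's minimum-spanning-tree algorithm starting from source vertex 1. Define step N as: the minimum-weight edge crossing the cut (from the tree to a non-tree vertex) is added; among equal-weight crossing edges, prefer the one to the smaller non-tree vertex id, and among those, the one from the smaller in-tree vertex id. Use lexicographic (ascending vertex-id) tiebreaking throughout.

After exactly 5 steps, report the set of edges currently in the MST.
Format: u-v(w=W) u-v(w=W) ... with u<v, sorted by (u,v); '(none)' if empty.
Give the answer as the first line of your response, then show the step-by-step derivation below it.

0-1(w=15) 0-3(w=10) 3-7(w=2) 4-6(w=3) 6-7(w=4)

step 1: add edge 0-1 (w=15); MST = {0-1(w=15)}
step 2: add edge 0-3 (w=10); MST = {0-1(w=15) 0-3(w=10)}
step 3: add edge 3-7 (w=2); MST = {0-1(w=15) 0-3(w=10) 3-7(w=2)}
step 4: add edge 6-7 (w=4); MST = {0-1(w=15) 0-3(w=10) 3-7(w=2) 6-7(w=4)}
step 5: add edge 4-6 (w=3); MST = {0-1(w=15) 0-3(w=10) 3-7(w=2) 4-6(w=3) 6-7(w=4)}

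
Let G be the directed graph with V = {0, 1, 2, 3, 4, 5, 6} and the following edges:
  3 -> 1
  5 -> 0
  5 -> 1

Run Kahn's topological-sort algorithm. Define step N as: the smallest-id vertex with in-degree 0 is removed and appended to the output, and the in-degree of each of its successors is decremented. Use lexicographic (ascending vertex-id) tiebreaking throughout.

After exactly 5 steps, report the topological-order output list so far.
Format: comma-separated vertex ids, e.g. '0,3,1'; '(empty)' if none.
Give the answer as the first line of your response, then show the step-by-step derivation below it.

2,3,4,5,0

step 1: output 2; order=[2]; indeg=(1,2,0,0,0,0,0)
step 2: output 3; order=[2,3]; indeg=(1,1,0,0,0,0,0)
step 3: output 4; order=[2,3,4]; indeg=(1,1,0,0,0,0,0)
step 4: output 5; order=[2,3,4,5]; indeg=(0,0,0,0,0,0,0)
step 5: output 0; order=[2,3,4,5,0]; indeg=(0,0,0,0,0,0,0)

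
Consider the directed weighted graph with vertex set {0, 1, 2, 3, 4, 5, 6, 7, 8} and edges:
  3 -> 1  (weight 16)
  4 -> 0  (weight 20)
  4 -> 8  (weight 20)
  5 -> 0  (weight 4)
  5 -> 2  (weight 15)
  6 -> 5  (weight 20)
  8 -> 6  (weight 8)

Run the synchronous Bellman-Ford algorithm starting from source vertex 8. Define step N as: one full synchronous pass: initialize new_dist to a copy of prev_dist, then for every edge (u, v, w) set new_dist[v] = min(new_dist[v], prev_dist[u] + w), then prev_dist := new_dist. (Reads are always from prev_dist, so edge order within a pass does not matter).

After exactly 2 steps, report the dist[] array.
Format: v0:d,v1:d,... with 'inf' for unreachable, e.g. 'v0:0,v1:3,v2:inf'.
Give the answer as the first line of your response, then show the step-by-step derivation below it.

v0:inf,v1:inf,v2:inf,v3:inf,v4:inf,v5:28,v6:8,v7:inf,v8:0

step 1: dist = v0:inf,v1:inf,v2:inf,v3:inf,v4:inf,v5:inf,v6:8,v7:inf,v8:0
step 2: dist = v0:inf,v1:inf,v2:inf,v3:inf,v4:inf,v5:28,v6:8,v7:inf,v8:0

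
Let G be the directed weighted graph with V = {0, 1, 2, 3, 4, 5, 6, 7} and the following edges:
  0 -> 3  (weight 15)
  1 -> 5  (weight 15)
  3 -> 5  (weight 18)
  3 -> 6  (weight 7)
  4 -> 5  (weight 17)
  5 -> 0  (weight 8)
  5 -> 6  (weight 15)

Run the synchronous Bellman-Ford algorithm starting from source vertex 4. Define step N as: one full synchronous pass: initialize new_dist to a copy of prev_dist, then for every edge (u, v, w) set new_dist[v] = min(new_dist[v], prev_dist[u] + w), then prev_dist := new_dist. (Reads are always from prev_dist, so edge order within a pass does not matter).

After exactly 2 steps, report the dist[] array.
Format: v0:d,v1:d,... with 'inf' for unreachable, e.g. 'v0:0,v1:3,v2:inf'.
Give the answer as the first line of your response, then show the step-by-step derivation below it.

v0:25,v1:inf,v2:inf,v3:inf,v4:0,v5:17,v6:32,v7:inf

step 1: dist = v0:inf,v1:inf,v2:inf,v3:inf,v4:0,v5:17,v6:inf,v7:inf
step 2: dist = v0:25,v1:inf,v2:inf,v3:inf,v4:0,v5:17,v6:32,v7:inf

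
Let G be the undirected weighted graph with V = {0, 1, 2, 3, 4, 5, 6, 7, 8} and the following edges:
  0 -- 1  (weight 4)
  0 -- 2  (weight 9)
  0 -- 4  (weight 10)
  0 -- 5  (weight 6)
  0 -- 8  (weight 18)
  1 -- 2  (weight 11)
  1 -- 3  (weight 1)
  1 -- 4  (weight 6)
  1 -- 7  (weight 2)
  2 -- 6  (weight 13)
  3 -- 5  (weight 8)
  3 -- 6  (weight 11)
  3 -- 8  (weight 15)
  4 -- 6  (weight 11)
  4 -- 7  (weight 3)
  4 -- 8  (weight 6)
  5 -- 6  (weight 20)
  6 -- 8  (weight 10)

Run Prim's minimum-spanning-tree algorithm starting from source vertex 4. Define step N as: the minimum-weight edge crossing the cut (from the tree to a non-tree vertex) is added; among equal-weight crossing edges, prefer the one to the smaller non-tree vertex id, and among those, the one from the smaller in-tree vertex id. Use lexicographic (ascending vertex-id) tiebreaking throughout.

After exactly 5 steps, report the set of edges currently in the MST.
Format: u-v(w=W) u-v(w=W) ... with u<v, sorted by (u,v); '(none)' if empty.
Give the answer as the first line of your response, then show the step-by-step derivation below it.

0-1(w=4) 0-5(w=6) 1-3(w=1) 1-7(w=2) 4-7(w=3)

step 1: add edge 4-7 (w=3); MST = {4-7(w=3)}
step 2: add edge 1-7 (w=2); MST = {1-7(w=2) 4-7(w=3)}
step 3: add edge 1-3 (w=1); MST = {1-3(w=1) 1-7(w=2) 4-7(w=3)}
step 4: add edge 0-1 (w=4); MST = {0-1(w=4) 1-3(w=1) 1-7(w=2) 4-7(w=3)}
step 5: add edge 0-5 (w=6); MST = {0-1(w=4) 0-5(w=6) 1-3(w=1) 1-7(w=2) 4-7(w=3)}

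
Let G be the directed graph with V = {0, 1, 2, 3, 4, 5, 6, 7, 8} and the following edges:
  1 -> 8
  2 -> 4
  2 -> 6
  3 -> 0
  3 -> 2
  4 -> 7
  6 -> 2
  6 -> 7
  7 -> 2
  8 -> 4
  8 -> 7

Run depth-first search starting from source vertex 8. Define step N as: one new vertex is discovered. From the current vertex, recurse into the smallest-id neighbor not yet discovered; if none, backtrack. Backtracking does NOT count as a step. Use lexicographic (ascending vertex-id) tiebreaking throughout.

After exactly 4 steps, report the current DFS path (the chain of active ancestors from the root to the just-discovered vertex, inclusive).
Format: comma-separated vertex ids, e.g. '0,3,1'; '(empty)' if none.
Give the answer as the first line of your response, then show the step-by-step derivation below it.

8,4,7,2

step 1: discover 8; path=8; order=8
step 2: discover 4; path=8>4; order=8,4
step 3: discover 7; path=8>4>7; order=8,4,7
step 4: discover 2; path=8>4>7>2; order=8,4,7,2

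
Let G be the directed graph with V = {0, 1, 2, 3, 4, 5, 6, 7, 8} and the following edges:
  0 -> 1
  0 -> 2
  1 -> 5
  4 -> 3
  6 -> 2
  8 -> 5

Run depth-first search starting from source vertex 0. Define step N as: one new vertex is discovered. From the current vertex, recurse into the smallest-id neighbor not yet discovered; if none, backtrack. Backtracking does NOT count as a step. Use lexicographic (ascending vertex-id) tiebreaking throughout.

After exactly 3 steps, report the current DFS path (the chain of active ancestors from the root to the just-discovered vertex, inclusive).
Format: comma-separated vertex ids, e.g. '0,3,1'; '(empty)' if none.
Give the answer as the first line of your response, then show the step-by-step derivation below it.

0,1,5

step 1: discover 0; path=0; order=0
step 2: discover 1; path=0>1; order=0,1
step 3: discover 5; path=0>1>5; order=0,1,5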